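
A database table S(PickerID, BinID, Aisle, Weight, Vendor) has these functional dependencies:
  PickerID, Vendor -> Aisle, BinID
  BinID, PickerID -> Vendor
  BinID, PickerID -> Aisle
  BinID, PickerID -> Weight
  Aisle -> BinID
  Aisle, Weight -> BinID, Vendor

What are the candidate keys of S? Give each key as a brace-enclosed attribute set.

{Aisle, PickerID}, {BinID, PickerID}, {PickerID, Vendor}

Attributes never on any right-hand side: {PickerID} — every candidate key must contain it.
{Aisle, PickerID}⁺ = {Aisle, BinID, PickerID, Vendor, Weight}, which is every attribute, so {Aisle, PickerID} is a candidate key.
{BinID, PickerID}⁺ = {Aisle, BinID, PickerID, Vendor, Weight}, which is every attribute, so {BinID, PickerID} is a candidate key.
{PickerID, Vendor}⁺ = {Aisle, BinID, PickerID, Vendor, Weight}, which is every attribute, so {PickerID, Vendor} is a candidate key.
These are minimal and exhaustive — every other superkey contains one of them.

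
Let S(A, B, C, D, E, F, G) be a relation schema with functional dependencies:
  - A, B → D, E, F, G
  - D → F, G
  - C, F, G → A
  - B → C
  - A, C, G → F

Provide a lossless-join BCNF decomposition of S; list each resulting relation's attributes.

Candidate keys of the original relation: {A, B}, {B, D}, {B, F, G}.
{A, B, C, D, E, F, G}: {D} determines {D, F, G} here but is not a superkey — split on D → F, G, giving {D, F, G} and {A, B, C, D, E}.
{D, F, G} is in BCNF.
{A, B, C, D, E}: {B} determines {B, C} here but is not a superkey — split on B → C, giving {B, C} and {A, B, D, E}.
{B, C} is in BCNF.
{A, B, D, E} is in BCNF.

{A, B, D, E}; {B, C}; {D, F, G}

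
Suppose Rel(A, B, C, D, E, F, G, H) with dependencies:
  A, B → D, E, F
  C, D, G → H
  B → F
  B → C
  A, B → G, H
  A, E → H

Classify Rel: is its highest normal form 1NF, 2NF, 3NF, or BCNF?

1NF

Candidate key: {A, B}. Prime attributes: {A, B}.
C, D, G → H: {C, D, G}⁺ = {C, D, G, H}, which is not all of the attributes, so the left side is not a superkey — BCNF is violated.
C, D, G → H determines the non-prime attribute {H} from a non-superkey — 3NF is violated.
Since {B} ⊂ {A, B} and {B}⁺ ⊇ {C, F} with {C, F} non-prime, there is a partial dependency; 2NF fails.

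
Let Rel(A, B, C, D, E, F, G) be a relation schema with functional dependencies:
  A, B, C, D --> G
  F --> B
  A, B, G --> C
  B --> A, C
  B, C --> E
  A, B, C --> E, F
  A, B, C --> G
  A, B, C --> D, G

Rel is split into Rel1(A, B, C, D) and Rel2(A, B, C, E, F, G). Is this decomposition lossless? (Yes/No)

Common attributes: {A, B, C}; their closure is {A, B, C, D, E, F, G}.
This includes all of Rel1, so the common attributes are a superkey of Rel1 — the join is lossless.

Yes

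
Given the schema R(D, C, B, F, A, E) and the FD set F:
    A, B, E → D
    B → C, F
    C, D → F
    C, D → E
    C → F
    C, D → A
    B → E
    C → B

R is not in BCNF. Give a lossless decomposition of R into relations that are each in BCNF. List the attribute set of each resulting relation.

Candidate keys of the original relation: {A, B}, {A, C}, {B, D}, {C, D}.
In {A, B, C, D, E, F}, {B} is not a superkey ({B}⁺ restricted to this set is {B, C, E, F}), so split on B → C, E, F into {B, C, E, F} and {A, B, D}.
{B, C, E, F} is in BCNF.
{A, B, D} is in BCNF.

{A, B, D}; {B, C, E, F}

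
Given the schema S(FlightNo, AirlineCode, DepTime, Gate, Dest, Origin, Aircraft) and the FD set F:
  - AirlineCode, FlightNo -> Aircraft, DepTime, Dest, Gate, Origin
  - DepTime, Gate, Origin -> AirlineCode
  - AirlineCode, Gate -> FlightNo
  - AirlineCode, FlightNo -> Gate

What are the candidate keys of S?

{AirlineCode, FlightNo}, {AirlineCode, Gate}, {DepTime, Gate, Origin}

{AirlineCode, FlightNo}⁺ = {Aircraft, AirlineCode, DepTime, Dest, FlightNo, Gate, Origin} — all of the relation — so {AirlineCode, FlightNo} is a candidate key.
{AirlineCode, Gate}⁺ = {Aircraft, AirlineCode, DepTime, Dest, FlightNo, Gate, Origin} — all of the relation — so {AirlineCode, Gate} is a candidate key.
{DepTime, Gate, Origin}⁺ = {Aircraft, AirlineCode, DepTime, Dest, FlightNo, Gate, Origin} — all of the relation — so {DepTime, Gate, Origin} is a candidate key.
Any other superkey properly contains one of these, so there are no further candidate keys.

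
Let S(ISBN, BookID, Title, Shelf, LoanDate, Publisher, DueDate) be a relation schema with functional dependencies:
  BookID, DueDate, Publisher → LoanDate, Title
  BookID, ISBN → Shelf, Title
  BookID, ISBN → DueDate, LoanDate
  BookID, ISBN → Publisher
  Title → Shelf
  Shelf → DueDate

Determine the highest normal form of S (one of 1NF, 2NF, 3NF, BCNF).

2NF

Candidate key: {BookID, ISBN}. Prime attributes: {BookID, ISBN}.
BookID, DueDate, Publisher → LoanDate, Title breaks BCNF: {BookID, DueDate, Publisher}⁺ = {BookID, DueDate, LoanDate, Publisher, Shelf, Title}, so {BookID, DueDate, Publisher} is not a superkey.
BookID, DueDate, Publisher → LoanDate, Title has non-prime {LoanDate, Title} on the right and a non-superkey on the left, so 3NF fails.
Checking every proper subset of each key, none determines a non-prime attribute — 2NF is satisfied.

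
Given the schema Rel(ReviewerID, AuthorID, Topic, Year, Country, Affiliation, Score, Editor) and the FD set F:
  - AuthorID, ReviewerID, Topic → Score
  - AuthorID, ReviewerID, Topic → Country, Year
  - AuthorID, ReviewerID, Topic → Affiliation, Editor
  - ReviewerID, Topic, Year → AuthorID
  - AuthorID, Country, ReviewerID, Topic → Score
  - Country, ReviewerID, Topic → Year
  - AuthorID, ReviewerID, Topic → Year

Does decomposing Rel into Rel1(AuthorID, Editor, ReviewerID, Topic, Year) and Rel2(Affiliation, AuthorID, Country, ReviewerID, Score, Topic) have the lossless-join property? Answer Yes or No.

Yes

Rel1 ∩ Rel2 = {AuthorID, ReviewerID, Topic}; its closure under F is {Affiliation, AuthorID, Country, Editor, ReviewerID, Score, Topic, Year}.
This includes all of Rel1, so the common attributes are a superkey of Rel1 — the join is lossless.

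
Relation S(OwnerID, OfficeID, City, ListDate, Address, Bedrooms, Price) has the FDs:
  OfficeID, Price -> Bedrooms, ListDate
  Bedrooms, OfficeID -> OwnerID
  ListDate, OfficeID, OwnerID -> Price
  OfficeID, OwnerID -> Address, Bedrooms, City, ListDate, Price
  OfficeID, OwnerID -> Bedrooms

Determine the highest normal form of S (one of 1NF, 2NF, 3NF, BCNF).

Candidate keys: {Bedrooms, OfficeID}, {OfficeID, OwnerID}, {OfficeID, Price}. Prime attributes: {Bedrooms, OfficeID, OwnerID, Price}.
The left-hand side of every FD is a superkey, so BCNF is satisfied.

BCNF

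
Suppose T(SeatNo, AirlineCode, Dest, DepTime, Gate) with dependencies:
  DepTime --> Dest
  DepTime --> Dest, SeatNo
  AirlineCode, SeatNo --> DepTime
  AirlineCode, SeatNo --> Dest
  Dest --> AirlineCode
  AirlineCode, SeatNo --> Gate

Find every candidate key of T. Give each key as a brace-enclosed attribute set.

{DepTime}⁺ = {AirlineCode, DepTime, Dest, Gate, SeatNo} — all of the relation — so {DepTime} is a candidate key.
{AirlineCode, SeatNo}⁺ = {AirlineCode, DepTime, Dest, Gate, SeatNo} — all of the relation — so {AirlineCode, SeatNo} is a candidate key.
{Dest, SeatNo}⁺ = {AirlineCode, DepTime, Dest, Gate, SeatNo} — all of the relation — so {Dest, SeatNo} is a candidate key.
Any other superkey properly contains one of these, so there are no further candidate keys.

{AirlineCode, SeatNo}, {DepTime}, {Dest, SeatNo}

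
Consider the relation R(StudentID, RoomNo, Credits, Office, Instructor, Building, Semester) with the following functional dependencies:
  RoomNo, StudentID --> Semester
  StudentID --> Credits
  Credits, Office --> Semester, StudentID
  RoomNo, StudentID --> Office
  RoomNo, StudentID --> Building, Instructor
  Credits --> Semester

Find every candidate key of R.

{Credits, Office, RoomNo}, {RoomNo, StudentID}

{RoomNo} never appears on the right of any FD, so every key must include it.
{RoomNo, StudentID}⁺ = {Building, Credits, Instructor, Office, RoomNo, Semester, StudentID} — all of the relation — so {RoomNo, StudentID} is a candidate key.
{Credits, Office, RoomNo}⁺ = {Building, Credits, Instructor, Office, RoomNo, Semester, StudentID} — all of the relation — so {Credits, Office, RoomNo} is a candidate key.
Any other superkey properly contains one of these, so there are no further candidate keys.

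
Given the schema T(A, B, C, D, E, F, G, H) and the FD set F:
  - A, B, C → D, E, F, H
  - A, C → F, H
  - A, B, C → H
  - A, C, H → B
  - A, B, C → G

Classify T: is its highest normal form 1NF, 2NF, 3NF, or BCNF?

Candidate key: {A, C}. Prime attributes: {A, C}.
The left-hand side of every FD is a superkey, so BCNF is satisfied.

BCNF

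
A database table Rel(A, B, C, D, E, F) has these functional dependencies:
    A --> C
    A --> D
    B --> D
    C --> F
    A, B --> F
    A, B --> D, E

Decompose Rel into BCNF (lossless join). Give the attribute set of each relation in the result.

Candidate key of the original relation: {A, B}.
In {A, B, C, D, E, F}, {A} is not a superkey ({A}⁺ restricted to this set is {A, C, D, F}), so split on A --> C, D, F into {A, C, D, F} and {A, B, E}.
In {A, C, D, F}, {C} is not a superkey ({C}⁺ restricted to this set is {C, F}), so split on C --> F into {C, F} and {A, C, D}.
{C, F} is in BCNF.
{A, C, D} is in BCNF.
{A, B, E} is in BCNF.

{A, B, E}; {A, C, D}; {C, F}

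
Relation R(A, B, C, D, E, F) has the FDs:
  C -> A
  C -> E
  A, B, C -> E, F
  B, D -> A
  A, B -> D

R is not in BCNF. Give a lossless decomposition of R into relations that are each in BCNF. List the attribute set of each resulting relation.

Candidate key of the original relation: {B, C}.
In {A, B, C, D, E, F}, {C} is not a superkey ({C}⁺ restricted to this set is {A, C, E}), so split on C -> A, E into {A, C, E} and {B, C, D, F}.
{A, C, E}: every determinant is a superkey — BCNF.
{B, C, D, F}: every determinant is a superkey — BCNF.

{A, C, E}; {B, C, D, F}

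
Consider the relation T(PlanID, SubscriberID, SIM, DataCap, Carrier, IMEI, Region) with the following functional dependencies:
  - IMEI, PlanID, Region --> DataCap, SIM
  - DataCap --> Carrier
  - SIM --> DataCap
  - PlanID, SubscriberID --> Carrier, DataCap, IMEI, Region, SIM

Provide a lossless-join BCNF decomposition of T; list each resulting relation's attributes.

{Carrier, DataCap}; {DataCap, SIM}; {IMEI, PlanID, Region, SIM}; {IMEI, PlanID, Region, SubscriberID}

Candidate key of the original relation: {PlanID, SubscriberID}.
Within {Carrier, DataCap, IMEI, PlanID, Region, SIM, SubscriberID}: {IMEI, PlanID, Region}⁺ ∩ {Carrier, DataCap, IMEI, PlanID, Region, SIM, SubscriberID} = {Carrier, DataCap, IMEI, PlanID, Region, SIM}, not the whole set, so IMEI, PlanID, Region --> Carrier, DataCap, SIM violates BCNF; decompose into {Carrier, DataCap, IMEI, PlanID, Region, SIM} and {IMEI, PlanID, Region, SubscriberID}.
Within {Carrier, DataCap, IMEI, PlanID, Region, SIM}: {DataCap}⁺ ∩ {Carrier, DataCap, IMEI, PlanID, Region, SIM} = {Carrier, DataCap}, not the whole set, so DataCap --> Carrier violates BCNF; decompose into {Carrier, DataCap} and {DataCap, IMEI, PlanID, Region, SIM}.
{Carrier, DataCap}: every determinant is a superkey — BCNF.
Within {DataCap, IMEI, PlanID, Region, SIM}: {SIM}⁺ ∩ {DataCap, IMEI, PlanID, Region, SIM} = {DataCap, SIM}, not the whole set, so SIM --> DataCap violates BCNF; decompose into {DataCap, SIM} and {IMEI, PlanID, Region, SIM}.
{DataCap, SIM}: every determinant is a superkey — BCNF.
{IMEI, PlanID, Region, SIM}: every determinant is a superkey — BCNF.
{IMEI, PlanID, Region, SubscriberID}: every determinant is a superkey — BCNF.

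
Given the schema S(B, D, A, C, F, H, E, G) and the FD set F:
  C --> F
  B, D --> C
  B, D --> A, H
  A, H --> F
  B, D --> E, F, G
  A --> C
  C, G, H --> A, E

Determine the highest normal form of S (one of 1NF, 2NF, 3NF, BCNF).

Candidate key: {B, D}. Prime attributes: {B, D}.
C --> F: {C}⁺ = {C, F}, which is not all of the attributes, so the left side is not a superkey — BCNF is violated.
C --> F has non-prime {F} on the right and a non-superkey on the left, so 3NF fails.
No proper subset of a key has a non-prime attribute in its closure, so there is no partial dependency; 2NF holds.

2NF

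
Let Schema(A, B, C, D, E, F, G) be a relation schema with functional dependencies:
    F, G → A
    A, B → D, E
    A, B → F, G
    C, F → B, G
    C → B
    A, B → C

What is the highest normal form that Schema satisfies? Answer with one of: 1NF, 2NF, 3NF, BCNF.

3NF

Candidate keys: {A, B}, {A, C}, {B, F, G}, {C, F}. Prime attributes: {A, B, C, F, G}.
F, G → A breaks BCNF: {F, G}⁺ = {A, F, G}, so {F, G} is not a superkey.
Its right-hand attributes {A} are all prime, as are those of every other non-superkey FD — the relation is in 3NF.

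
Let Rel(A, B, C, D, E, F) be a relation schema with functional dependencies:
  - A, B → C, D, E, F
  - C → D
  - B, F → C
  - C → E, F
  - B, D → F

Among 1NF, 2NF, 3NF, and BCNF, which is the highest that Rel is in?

Candidate key: {A, B}. Prime attributes: {A, B}.
C → D breaks BCNF: {C}⁺ = {C, D, E, F}, so {C} is not a superkey.
Because {D} is non-prime and the left side of C → D is not a superkey, the relation is not in 3NF.
No proper subset of a key has a non-prime attribute in its closure, so there is no partial dependency; 2NF holds.

2NF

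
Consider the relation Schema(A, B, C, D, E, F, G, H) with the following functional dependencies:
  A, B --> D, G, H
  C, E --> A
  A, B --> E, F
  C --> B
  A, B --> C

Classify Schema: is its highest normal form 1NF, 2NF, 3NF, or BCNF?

Candidate keys: {A, B}, {A, C}, {C, E}. Prime attributes: {A, B, C, E}.
For C --> B we have {C}⁺ = {B, C}; {C} is not a superkey, so BCNF fails.
Its right-hand attributes {B} are all prime, as are those of every other non-superkey FD — the relation is in 3NF.

3NF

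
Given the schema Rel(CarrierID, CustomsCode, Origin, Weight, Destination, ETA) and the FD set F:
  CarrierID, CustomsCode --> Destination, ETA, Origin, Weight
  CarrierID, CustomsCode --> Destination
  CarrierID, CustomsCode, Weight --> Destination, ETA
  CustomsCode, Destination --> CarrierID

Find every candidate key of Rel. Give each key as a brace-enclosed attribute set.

{CarrierID, CustomsCode}, {CustomsCode, Destination}

{CustomsCode} never appears on the right of any FD, so every key must include it.
Closure of {CarrierID, CustomsCode} is {CarrierID, CustomsCode, Destination, ETA, Origin, Weight}, the whole schema; {CarrierID, CustomsCode} is a candidate key.
Closure of {CustomsCode, Destination} is {CarrierID, CustomsCode, Destination, ETA, Origin, Weight}, the whole schema; {CustomsCode, Destination} is a candidate key.
Any other superkey properly contains one of these, so there are no further candidate keys.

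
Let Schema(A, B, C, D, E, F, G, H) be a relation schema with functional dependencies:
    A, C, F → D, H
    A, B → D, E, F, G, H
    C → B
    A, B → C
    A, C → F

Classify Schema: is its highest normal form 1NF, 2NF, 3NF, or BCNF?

3NF

Candidate keys: {A, B}, {A, C}. Prime attributes: {A, B, C}.
C → B breaks BCNF: {C}⁺ = {B, C}, so {C} is not a superkey.
Since {B} ⊆ prime attributes and every other non-superkey FD also has a prime right side, the schema is in 3NF.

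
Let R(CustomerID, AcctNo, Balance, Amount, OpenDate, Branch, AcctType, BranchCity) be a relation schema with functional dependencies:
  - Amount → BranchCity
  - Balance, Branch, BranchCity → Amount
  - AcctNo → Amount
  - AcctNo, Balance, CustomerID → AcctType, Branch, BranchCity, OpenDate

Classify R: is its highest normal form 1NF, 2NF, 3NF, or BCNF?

1NF

Candidate key: {AcctNo, Balance, CustomerID}. Prime attributes: {AcctNo, Balance, CustomerID}.
For Amount → BranchCity we have {Amount}⁺ = {Amount, BranchCity}; {Amount} is not a superkey, so BCNF fails.
Amount → BranchCity determines the non-prime attribute {BranchCity} from a non-superkey — 3NF is violated.
{AcctNo} is a proper subset of the key {AcctNo, Balance, CustomerID}, and {AcctNo}⁺ contains the non-prime attributes {Amount, BranchCity} — a partial dependency, so 2NF is violated.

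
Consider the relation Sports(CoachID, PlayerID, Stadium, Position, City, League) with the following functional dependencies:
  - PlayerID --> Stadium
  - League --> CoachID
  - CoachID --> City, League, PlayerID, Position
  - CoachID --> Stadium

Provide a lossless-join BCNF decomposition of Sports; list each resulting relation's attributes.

Candidate keys of the original relation: {CoachID}, {League}.
Within {City, CoachID, League, PlayerID, Position, Stadium}: {PlayerID}⁺ ∩ {City, CoachID, League, PlayerID, Position, Stadium} = {PlayerID, Stadium}, not the whole set, so PlayerID --> Stadium violates BCNF; decompose into {PlayerID, Stadium} and {City, CoachID, League, PlayerID, Position}.
{PlayerID, Stadium} has no BCNF violation.
{City, CoachID, League, PlayerID, Position} has no BCNF violation.

{City, CoachID, League, PlayerID, Position}; {PlayerID, Stadium}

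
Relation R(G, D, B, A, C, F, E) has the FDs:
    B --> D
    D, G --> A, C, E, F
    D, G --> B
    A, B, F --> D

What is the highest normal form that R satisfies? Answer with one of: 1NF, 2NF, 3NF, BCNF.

Candidate keys: {B, G}, {D, G}. Prime attributes: {B, D, G}.
For B --> D we have {B}⁺ = {B, D}; {B} is not a superkey, so BCNF fails.
But every attribute on its right side ({D}) is prime, and the same holds for every other non-superkey FD, so 3NF still holds.

3NF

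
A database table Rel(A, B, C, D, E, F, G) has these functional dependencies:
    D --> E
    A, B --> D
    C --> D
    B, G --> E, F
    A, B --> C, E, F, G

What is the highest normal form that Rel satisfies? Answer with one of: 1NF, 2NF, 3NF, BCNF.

2NF

Candidate key: {A, B}. Prime attributes: {A, B}.
D --> E breaks BCNF: {D}⁺ = {D, E}, so {D} is not a superkey.
D --> E has non-prime {E} on the right and a non-superkey on the left, so 3NF fails.
No non-prime attribute depends on a proper subset of any candidate key, so 2NF holds.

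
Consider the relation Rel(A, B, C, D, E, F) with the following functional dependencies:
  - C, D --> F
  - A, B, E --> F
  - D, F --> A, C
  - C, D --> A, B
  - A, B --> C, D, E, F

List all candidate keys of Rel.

{A, B}, {C, D}, {D, F}

{A, B} is a candidate key since {A, B}⁺ = {A, B, C, D, E, F} covers every attribute.
{C, D} is a candidate key since {C, D}⁺ = {A, B, C, D, E, F} covers every attribute.
{D, F} is a candidate key since {D, F}⁺ = {A, B, C, D, E, F} covers every attribute.
No proper subset of any of these is a key, and no other minimal superkey exists.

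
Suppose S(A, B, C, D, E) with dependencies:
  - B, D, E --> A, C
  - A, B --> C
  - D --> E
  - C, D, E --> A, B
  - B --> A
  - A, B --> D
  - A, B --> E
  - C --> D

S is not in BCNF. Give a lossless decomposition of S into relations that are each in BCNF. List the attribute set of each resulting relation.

{A, B, C, D}; {D, E}

Candidate keys of the original relation: {B}, {C}.
Within {A, B, C, D, E}: {D}⁺ ∩ {A, B, C, D, E} = {D, E}, not the whole set, so D --> E violates BCNF; decompose into {D, E} and {A, B, C, D}.
{D, E}: every determinant is a superkey — BCNF.
{A, B, C, D}: every determinant is a superkey — BCNF.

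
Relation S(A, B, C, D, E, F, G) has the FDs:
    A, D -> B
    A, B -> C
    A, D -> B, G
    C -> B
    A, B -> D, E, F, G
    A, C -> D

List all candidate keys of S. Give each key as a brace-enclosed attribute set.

No FD produces {A}, so it must be in every candidate key.
Closure of {A, B} is {A, B, C, D, E, F, G}, the whole schema; {A, B} is a candidate key.
Closure of {A, C} is {A, B, C, D, E, F, G}, the whole schema; {A, C} is a candidate key.
Closure of {A, D} is {A, B, C, D, E, F, G}, the whole schema; {A, D} is a candidate key.
No proper subset of any of these is a key, and no other minimal superkey exists.

{A, B}, {A, C}, {A, D}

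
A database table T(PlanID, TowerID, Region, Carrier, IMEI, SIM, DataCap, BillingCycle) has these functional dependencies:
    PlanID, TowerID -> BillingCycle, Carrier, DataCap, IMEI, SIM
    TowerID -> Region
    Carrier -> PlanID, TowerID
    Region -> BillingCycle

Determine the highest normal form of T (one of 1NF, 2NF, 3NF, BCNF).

Candidate keys: {Carrier}, {PlanID, TowerID}. Prime attributes: {Carrier, PlanID, TowerID}.
TowerID -> Region: {TowerID}⁺ = {BillingCycle, Region, TowerID}, which is not all of the attributes, so the left side is not a superkey — BCNF is violated.
TowerID -> Region has non-prime {Region} on the right and a non-superkey on the left, so 3NF fails.
The proper key subset {TowerID} of {PlanID, TowerID} determines non-prime {BillingCycle, Region}, so the relation is not even in 2NF.

1NF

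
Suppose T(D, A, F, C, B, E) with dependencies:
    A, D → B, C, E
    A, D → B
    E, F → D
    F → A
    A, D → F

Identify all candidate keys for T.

{A, D}⁺ = {A, B, C, D, E, F} — all of the relation — so {A, D} is a candidate key.
{D, F}⁺ = {A, B, C, D, E, F} — all of the relation — so {D, F} is a candidate key.
{E, F}⁺ = {A, B, C, D, E, F} — all of the relation — so {E, F} is a candidate key.
No proper subset of any of these is a key, and no other minimal superkey exists.

{A, D}, {D, F}, {E, F}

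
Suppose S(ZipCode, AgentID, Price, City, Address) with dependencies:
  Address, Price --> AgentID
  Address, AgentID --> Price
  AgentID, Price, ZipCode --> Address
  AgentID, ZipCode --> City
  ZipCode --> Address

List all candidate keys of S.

{AgentID, ZipCode}, {Price, ZipCode}

{ZipCode} never appears on the right of any FD, so every key must include it.
{AgentID, ZipCode} is a candidate key since {AgentID, ZipCode}⁺ = {Address, AgentID, City, Price, ZipCode} covers every attribute.
{Price, ZipCode} is a candidate key since {Price, ZipCode}⁺ = {Address, AgentID, City, Price, ZipCode} covers every attribute.
These are minimal and exhaustive — every other superkey contains one of them.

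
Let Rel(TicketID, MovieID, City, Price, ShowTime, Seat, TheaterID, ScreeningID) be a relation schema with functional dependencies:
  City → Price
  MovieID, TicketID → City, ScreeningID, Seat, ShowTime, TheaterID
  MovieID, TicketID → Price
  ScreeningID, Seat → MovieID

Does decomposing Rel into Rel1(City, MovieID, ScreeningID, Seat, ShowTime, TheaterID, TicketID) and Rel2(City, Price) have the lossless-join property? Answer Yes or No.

Rel1 ∩ Rel2 = {City}; its closure under F is {City, Price}.
This includes all of Rel2, so the common attributes are a superkey of Rel2 — the join is lossless.

Yes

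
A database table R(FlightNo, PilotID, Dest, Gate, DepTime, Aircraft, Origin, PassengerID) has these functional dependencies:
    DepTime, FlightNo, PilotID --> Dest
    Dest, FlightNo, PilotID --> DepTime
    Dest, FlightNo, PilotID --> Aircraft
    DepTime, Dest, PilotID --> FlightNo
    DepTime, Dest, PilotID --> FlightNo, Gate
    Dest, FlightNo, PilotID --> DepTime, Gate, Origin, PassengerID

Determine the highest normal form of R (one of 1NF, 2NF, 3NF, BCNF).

Candidate keys: {DepTime, Dest, PilotID}, {DepTime, FlightNo, PilotID}, {Dest, FlightNo, PilotID}. Prime attributes: {DepTime, Dest, FlightNo, PilotID}.
The left-hand side of every FD is a superkey, so BCNF is satisfied.

BCNF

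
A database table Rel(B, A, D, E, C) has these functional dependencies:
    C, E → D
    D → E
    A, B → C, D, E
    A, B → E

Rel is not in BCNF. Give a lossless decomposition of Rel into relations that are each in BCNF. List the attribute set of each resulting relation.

{A, B, C, E}; {C, D}; {D, E}

Candidate key of the original relation: {A, B}.
Within {A, B, C, D, E}: {C, E}⁺ ∩ {A, B, C, D, E} = {C, D, E}, not the whole set, so C, E → D violates BCNF; decompose into {C, D, E} and {A, B, C, E}.
Within {C, D, E}: {D}⁺ ∩ {C, D, E} = {D, E}, not the whole set, so D → E violates BCNF; decompose into {D, E} and {C, D}.
{D, E}: every determinant is a superkey — BCNF.
{C, D}: every determinant is a superkey — BCNF.
{A, B, C, E}: every determinant is a superkey — BCNF.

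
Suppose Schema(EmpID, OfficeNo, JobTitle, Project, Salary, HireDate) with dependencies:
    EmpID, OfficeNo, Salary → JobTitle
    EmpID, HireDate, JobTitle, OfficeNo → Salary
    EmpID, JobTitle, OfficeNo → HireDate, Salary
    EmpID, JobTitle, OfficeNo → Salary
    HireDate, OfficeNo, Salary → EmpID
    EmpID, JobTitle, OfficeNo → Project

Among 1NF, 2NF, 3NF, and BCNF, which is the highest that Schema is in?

BCNF

Candidate keys: {EmpID, JobTitle, OfficeNo}, {EmpID, OfficeNo, Salary}, {HireDate, OfficeNo, Salary}. Prime attributes: {EmpID, HireDate, JobTitle, OfficeNo, Salary}.
Every FD has a superkey on the left, so the relation is in BCNF.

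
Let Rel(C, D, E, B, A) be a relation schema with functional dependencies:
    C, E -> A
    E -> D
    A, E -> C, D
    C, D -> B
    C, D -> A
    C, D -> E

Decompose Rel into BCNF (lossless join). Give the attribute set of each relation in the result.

{A, B, C, E}; {D, E}

Candidate keys of the original relation: {A, E}, {C, D}, {C, E}.
Within {A, B, C, D, E}: {E}⁺ ∩ {A, B, C, D, E} = {D, E}, not the whole set, so E -> D violates BCNF; decompose into {D, E} and {A, B, C, E}.
{D, E}: every determinant is a superkey — BCNF.
{A, B, C, E}: every determinant is a superkey — BCNF.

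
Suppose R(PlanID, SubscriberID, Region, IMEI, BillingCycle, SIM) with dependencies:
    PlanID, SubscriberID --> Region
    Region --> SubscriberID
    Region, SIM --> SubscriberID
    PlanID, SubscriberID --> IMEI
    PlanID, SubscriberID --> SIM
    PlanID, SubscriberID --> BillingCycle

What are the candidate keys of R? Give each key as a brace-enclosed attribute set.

{PlanID} never appears on the right of any FD, so every key must include it.
{PlanID, Region}⁺ = {BillingCycle, IMEI, PlanID, Region, SIM, SubscriberID}, which is every attribute, so {PlanID, Region} is a candidate key.
{PlanID, SubscriberID}⁺ = {BillingCycle, IMEI, PlanID, Region, SIM, SubscriberID}, which is every attribute, so {PlanID, SubscriberID} is a candidate key.
Any other superkey properly contains one of these, so there are no further candidate keys.

{PlanID, Region}, {PlanID, SubscriberID}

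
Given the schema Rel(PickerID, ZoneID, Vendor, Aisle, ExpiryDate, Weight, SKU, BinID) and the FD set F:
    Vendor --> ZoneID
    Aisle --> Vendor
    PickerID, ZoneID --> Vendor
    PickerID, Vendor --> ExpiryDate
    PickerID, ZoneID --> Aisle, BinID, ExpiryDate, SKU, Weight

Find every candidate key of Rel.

{PickerID} never appears on the right of any FD, so every key must include it.
Closure of {Aisle, PickerID} is {Aisle, BinID, ExpiryDate, PickerID, SKU, Vendor, Weight, ZoneID}, the whole schema; {Aisle, PickerID} is a candidate key.
Closure of {PickerID, Vendor} is {Aisle, BinID, ExpiryDate, PickerID, SKU, Vendor, Weight, ZoneID}, the whole schema; {PickerID, Vendor} is a candidate key.
Closure of {PickerID, ZoneID} is {Aisle, BinID, ExpiryDate, PickerID, SKU, Vendor, Weight, ZoneID}, the whole schema; {PickerID, ZoneID} is a candidate key.
These are minimal and exhaustive — every other superkey contains one of them.

{Aisle, PickerID}, {PickerID, Vendor}, {PickerID, ZoneID}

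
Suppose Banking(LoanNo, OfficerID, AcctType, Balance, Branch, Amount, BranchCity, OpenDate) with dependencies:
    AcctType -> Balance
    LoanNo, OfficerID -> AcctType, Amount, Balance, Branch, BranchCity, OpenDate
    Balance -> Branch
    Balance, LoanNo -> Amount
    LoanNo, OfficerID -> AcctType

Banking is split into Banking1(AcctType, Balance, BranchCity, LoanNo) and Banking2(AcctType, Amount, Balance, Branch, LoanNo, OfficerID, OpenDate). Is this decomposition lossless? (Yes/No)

No

The shared attributes are {AcctType, Balance, LoanNo} and {AcctType, Balance, LoanNo}⁺ = {AcctType, Amount, Balance, Branch, LoanNo}.
Banking1 ⊄ {AcctType, Amount, Balance, Branch, LoanNo} and Banking2 ⊄ {AcctType, Amount, Balance, Branch, LoanNo}, so the split is lossy.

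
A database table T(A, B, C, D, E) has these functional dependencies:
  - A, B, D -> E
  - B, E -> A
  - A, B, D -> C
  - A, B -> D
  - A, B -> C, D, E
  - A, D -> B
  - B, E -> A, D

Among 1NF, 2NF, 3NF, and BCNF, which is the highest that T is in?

Candidate keys: {A, B}, {A, D}, {B, E}. Prime attributes: {A, B, D, E}.
Every FD has a superkey on the left, so the relation is in BCNF.

BCNF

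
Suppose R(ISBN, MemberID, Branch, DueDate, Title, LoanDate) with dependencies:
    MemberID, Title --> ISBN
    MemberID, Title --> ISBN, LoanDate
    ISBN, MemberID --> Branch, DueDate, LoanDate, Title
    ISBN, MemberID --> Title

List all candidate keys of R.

No FD produces {MemberID}, so it must be in every candidate key.
{ISBN, MemberID} is a candidate key since {ISBN, MemberID}⁺ = {Branch, DueDate, ISBN, LoanDate, MemberID, Title} covers every attribute.
{MemberID, Title} is a candidate key since {MemberID, Title}⁺ = {Branch, DueDate, ISBN, LoanDate, MemberID, Title} covers every attribute.
No proper subset of any of these is a key, and no other minimal superkey exists.

{ISBN, MemberID}, {MemberID, Title}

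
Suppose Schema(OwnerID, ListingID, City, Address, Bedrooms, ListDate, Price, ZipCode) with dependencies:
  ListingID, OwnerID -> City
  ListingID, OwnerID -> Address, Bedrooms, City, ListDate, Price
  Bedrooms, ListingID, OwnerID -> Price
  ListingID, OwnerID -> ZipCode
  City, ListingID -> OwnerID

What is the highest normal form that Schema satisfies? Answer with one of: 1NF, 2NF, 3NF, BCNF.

BCNF

Candidate keys: {City, ListingID}, {ListingID, OwnerID}. Prime attributes: {City, ListingID, OwnerID}.
The left-hand side of every FD is a superkey, so BCNF is satisfied.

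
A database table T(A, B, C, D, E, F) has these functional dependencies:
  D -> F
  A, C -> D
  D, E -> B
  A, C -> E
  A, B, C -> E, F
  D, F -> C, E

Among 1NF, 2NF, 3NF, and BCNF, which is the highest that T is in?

1NF

Candidate keys: {A, C}, {A, D}. Prime attributes: {A, C, D}.
For D -> F we have {D}⁺ = {B, C, D, E, F}; {D} is not a superkey, so BCNF fails.
D -> F determines the non-prime attribute {F} from a non-superkey — 3NF is violated.
The proper key subset {D} of {A, D} determines non-prime {B, E, F}, so the relation is not even in 2NF.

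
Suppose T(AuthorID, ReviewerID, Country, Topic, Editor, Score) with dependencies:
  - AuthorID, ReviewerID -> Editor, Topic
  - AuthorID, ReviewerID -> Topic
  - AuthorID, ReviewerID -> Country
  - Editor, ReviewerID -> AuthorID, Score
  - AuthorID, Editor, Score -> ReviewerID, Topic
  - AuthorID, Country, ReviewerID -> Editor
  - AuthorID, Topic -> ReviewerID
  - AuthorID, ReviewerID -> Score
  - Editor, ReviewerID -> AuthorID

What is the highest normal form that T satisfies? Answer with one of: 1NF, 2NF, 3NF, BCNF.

Candidate keys: {AuthorID, Editor, Score}, {AuthorID, ReviewerID}, {AuthorID, Topic}, {Editor, ReviewerID}. Prime attributes: {AuthorID, Editor, ReviewerID, Score, Topic}.
Every FD has a superkey on the left, so the relation is in BCNF.

BCNF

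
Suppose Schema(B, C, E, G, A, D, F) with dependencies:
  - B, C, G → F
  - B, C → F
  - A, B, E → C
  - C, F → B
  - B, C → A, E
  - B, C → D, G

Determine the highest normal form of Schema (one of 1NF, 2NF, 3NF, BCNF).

Candidate keys: {A, B, E}, {B, C}, {C, F}. Prime attributes: {A, B, C, E, F}.
The left-hand side of every FD is a superkey, so BCNF is satisfied.

BCNF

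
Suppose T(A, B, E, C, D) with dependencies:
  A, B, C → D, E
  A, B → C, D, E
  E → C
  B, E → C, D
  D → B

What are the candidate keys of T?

No FD produces {A}, so it must be in every candidate key.
{A, B}⁺ = {A, B, C, D, E}, which is every attribute, so {A, B} is a candidate key.
{A, D}⁺ = {A, B, C, D, E}, which is every attribute, so {A, D} is a candidate key.
No proper subset of any of these is a key, and no other minimal superkey exists.

{A, B}, {A, D}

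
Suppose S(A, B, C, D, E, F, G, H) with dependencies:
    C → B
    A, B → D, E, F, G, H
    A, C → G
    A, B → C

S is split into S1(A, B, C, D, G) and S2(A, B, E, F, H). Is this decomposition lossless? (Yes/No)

The shared attributes are {A, B} and {A, B}⁺ = {A, B, C, D, E, F, G, H}.
Since S1 ⊆ {A, B, C, D, E, F, G, H}, the intersection is a superkey of S1; the decomposition is lossless.

Yes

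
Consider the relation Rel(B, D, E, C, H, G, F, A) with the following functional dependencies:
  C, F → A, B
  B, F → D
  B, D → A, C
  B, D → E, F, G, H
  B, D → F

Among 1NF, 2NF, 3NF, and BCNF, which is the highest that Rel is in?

BCNF

Candidate keys: {B, D}, {B, F}, {C, F}. Prime attributes: {B, C, D, F}.
Each dependency's left side is a superkey — BCNF holds.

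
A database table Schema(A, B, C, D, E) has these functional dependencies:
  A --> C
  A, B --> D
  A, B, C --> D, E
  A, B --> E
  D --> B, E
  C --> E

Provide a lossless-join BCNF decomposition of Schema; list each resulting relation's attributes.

Candidate keys of the original relation: {A, B}, {A, D}.
Within {A, B, C, D, E}: {A}⁺ ∩ {A, B, C, D, E} = {A, C, E}, not the whole set, so A --> C, E violates BCNF; decompose into {A, C, E} and {A, B, D}.
Within {A, C, E}: {C}⁺ ∩ {A, C, E} = {C, E}, not the whole set, so C --> E violates BCNF; decompose into {C, E} and {A, C}.
{C, E} has no BCNF violation.
{A, C} has no BCNF violation.
Within {A, B, D}: {D}⁺ ∩ {A, B, D} = {B, D}, not the whole set, so D --> B violates BCNF; decompose into {B, D} and {A, D}.
{B, D} has no BCNF violation.
{A, D} has no BCNF violation.

{A, C}; {A, D}; {B, D}; {C, E}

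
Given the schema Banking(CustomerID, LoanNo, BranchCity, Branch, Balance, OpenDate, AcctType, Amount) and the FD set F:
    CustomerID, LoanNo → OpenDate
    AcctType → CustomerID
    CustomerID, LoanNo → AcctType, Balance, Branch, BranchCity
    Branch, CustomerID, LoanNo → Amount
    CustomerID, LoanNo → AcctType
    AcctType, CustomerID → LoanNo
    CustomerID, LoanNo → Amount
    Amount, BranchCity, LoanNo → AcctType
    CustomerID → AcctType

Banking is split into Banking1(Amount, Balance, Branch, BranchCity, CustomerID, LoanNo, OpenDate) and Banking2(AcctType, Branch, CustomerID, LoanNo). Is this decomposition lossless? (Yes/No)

Yes

Common attributes: {Branch, CustomerID, LoanNo}; their closure is {AcctType, Amount, Balance, Branch, BranchCity, CustomerID, LoanNo, OpenDate}.
Banking1 is contained in that closure, so Banking1 ∩ Banking2 → Banking1 holds and the join is lossless.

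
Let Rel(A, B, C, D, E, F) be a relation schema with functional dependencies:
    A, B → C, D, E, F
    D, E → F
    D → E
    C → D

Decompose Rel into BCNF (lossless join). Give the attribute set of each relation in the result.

Candidate key of the original relation: {A, B}.
Within {A, B, C, D, E, F}: {D, E}⁺ ∩ {A, B, C, D, E, F} = {D, E, F}, not the whole set, so D, E → F violates BCNF; decompose into {D, E, F} and {A, B, C, D, E}.
{D, E, F} has no BCNF violation.
Within {A, B, C, D, E}: {D}⁺ ∩ {A, B, C, D, E} = {D, E}, not the whole set, so D → E violates BCNF; decompose into {D, E} and {A, B, C, D}.
{D, E} has no BCNF violation.
Within {A, B, C, D}: {C}⁺ ∩ {A, B, C, D} = {C, D}, not the whole set, so C → D violates BCNF; decompose into {C, D} and {A, B, C}.
{C, D} has no BCNF violation.
{A, B, C} has no BCNF violation.

{A, B, C}; {C, D}; {D, E, F}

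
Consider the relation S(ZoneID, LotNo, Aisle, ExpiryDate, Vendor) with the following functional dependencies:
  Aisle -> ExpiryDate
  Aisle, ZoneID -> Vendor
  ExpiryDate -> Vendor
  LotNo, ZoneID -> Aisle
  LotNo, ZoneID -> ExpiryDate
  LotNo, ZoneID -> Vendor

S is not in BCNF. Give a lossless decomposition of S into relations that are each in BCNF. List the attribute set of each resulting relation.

{Aisle, ExpiryDate}; {Aisle, LotNo, ZoneID}; {ExpiryDate, Vendor}

Candidate key of the original relation: {LotNo, ZoneID}.
In {Aisle, ExpiryDate, LotNo, Vendor, ZoneID}, {Aisle} is not a superkey ({Aisle}⁺ restricted to this set is {Aisle, ExpiryDate, Vendor}), so split on Aisle -> ExpiryDate, Vendor into {Aisle, ExpiryDate, Vendor} and {Aisle, LotNo, ZoneID}.
In {Aisle, ExpiryDate, Vendor}, {ExpiryDate} is not a superkey ({ExpiryDate}⁺ restricted to this set is {ExpiryDate, Vendor}), so split on ExpiryDate -> Vendor into {ExpiryDate, Vendor} and {Aisle, ExpiryDate}.
{ExpiryDate, Vendor} has no BCNF violation.
{Aisle, ExpiryDate} has no BCNF violation.
{Aisle, LotNo, ZoneID} has no BCNF violation.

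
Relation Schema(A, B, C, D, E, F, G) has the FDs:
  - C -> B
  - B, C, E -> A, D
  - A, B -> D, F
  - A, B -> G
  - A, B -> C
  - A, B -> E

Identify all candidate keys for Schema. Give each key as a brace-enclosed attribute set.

Closure of {A, B} is {A, B, C, D, E, F, G}, the whole schema; {A, B} is a candidate key.
Closure of {A, C} is {A, B, C, D, E, F, G}, the whole schema; {A, C} is a candidate key.
Closure of {C, E} is {A, B, C, D, E, F, G}, the whole schema; {C, E} is a candidate key.
These are minimal and exhaustive — every other superkey contains one of them.

{A, B}, {A, C}, {C, E}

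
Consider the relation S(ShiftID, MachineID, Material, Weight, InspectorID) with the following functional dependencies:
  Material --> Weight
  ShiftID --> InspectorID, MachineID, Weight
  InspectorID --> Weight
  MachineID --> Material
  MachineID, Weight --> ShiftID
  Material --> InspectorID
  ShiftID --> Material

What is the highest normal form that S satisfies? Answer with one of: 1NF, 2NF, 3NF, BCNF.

Candidate keys: {MachineID}, {ShiftID}. Prime attributes: {MachineID, ShiftID}.
For Material --> Weight we have {Material}⁺ = {InspectorID, Material, Weight}; {Material} is not a superkey, so BCNF fails.
Material --> Weight has non-prime {Weight} on the right and a non-superkey on the left, so 3NF fails.
Every candidate key is a single attribute, so no partial dependency is possible; 2NF holds.

2NF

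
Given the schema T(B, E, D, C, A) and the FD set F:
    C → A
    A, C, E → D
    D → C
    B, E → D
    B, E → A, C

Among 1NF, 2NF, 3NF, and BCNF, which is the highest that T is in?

2NF

Candidate key: {B, E}. Prime attributes: {B, E}.
C → A: {C}⁺ = {A, C}, which is not all of the attributes, so the left side is not a superkey — BCNF is violated.
C → A determines the non-prime attribute {A} from a non-superkey — 3NF is violated.
No non-prime attribute depends on a proper subset of any candidate key, so 2NF holds.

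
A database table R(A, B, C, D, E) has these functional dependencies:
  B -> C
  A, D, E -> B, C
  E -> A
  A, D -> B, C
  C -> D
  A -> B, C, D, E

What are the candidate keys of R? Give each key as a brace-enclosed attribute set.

{A}⁺ = {A, B, C, D, E}, which is every attribute, so {A} is a candidate key.
{E}⁺ = {A, B, C, D, E}, which is every attribute, so {E} is a candidate key.
These are minimal and exhaustive — every other superkey contains one of them.

{A}, {E}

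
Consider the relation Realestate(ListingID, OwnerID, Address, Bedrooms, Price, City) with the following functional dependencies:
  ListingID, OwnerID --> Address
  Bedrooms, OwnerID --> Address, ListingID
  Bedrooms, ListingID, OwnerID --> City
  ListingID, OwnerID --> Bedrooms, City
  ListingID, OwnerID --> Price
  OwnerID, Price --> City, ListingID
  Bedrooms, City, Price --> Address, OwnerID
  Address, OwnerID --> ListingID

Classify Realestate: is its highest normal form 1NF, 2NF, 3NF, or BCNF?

Candidate keys: {Address, OwnerID}, {Bedrooms, City, Price}, {Bedrooms, OwnerID}, {ListingID, OwnerID}, {OwnerID, Price}. Prime attributes: {Address, Bedrooms, City, ListingID, OwnerID, Price}.
Each dependency's left side is a superkey — BCNF holds.

BCNF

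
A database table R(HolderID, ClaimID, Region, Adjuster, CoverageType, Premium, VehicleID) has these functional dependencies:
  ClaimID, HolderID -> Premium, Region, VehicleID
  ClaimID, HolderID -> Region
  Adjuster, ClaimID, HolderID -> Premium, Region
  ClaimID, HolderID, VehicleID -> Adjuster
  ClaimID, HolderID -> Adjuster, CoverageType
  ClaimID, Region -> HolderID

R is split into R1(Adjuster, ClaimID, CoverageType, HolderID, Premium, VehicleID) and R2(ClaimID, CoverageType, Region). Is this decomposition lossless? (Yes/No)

No

R1 ∩ R2 = {ClaimID, CoverageType}; its closure under F is {ClaimID, CoverageType}.
Neither R1 nor R2 is contained in that closure, so the decomposition is lossy.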